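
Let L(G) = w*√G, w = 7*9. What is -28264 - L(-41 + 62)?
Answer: -28264 - 63*√21 ≈ -28553.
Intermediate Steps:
w = 63
L(G) = 63*√G
-28264 - L(-41 + 62) = -28264 - 63*√(-41 + 62) = -28264 - 63*√21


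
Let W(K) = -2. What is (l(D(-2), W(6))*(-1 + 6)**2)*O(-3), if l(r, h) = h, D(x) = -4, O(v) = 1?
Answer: -50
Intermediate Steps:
(l(D(-2), W(6))*(-1 + 6)**2)*O(-3) = -2*(-1 + 6)**2*1 = -2*5**2*1 = -2*25*1 = -50*1 = -50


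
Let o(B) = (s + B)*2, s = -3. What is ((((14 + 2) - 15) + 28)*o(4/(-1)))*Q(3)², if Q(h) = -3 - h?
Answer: -14616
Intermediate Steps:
o(B) = -6 + 2*B (o(B) = (-3 + B)*2 = -6 + 2*B)
((((14 + 2) - 15) + 28)*o(4/(-1)))*Q(3)² = ((((14 + 2) - 15) + 28)*(-6 + 2*(4/(-1))))*(-3 - 1*3)² = (((16 - 15) + 28)*(-6 + 2*(4*(-1))))*(-3 - 3)² = ((1 + 28)*(-6 + 2*(-4)))*(-6)² = (29*(-6 - 8))*36 = (29*(-14))*36 = -406*36 = -14616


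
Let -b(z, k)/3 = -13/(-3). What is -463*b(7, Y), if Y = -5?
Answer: 6019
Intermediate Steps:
b(z, k) = -13 (b(z, k) = -(-39)/(-3) = -(-39)*(-1)/3 = -3*13/3 = -13)
-463*b(7, Y) = -463*(-13) = 6019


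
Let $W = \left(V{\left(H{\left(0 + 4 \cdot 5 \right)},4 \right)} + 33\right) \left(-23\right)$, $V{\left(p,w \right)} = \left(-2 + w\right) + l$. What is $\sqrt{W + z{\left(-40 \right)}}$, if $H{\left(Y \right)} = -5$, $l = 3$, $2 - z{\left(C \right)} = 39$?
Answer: $i \sqrt{911} \approx 30.183 i$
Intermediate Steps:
$z{\left(C \right)} = -37$ ($z{\left(C \right)} = 2 - 39 = -37$)
$V{\left(p,w \right)} = 1 + w$ ($V{\left(p,w \right)} = \left(-2 + w\right) + 3 = 1 + w$)
$W = -874$ ($W = \left(\left(1 + 4\right) + 33\right) \left(-23\right) = \left(5 + 33\right) \left(-23\right) = 38 \left(-23\right) = -874$)
$\sqrt{W + z{\left(-40 \right)}} = \sqrt{-874 - 37} = \sqrt{-911} = i \sqrt{911}$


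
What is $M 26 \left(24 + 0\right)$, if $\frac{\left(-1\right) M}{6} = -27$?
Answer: $101088$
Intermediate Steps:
$M = 162$ ($M = \left(-6\right) \left(-27\right) = 162$)
$M 26 \left(24 + 0\right) = 162 \cdot 26 \left(24 + 0\right) = 4212 \cdot 24 = 101088$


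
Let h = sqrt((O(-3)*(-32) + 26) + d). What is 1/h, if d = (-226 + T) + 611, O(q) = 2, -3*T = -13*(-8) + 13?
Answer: sqrt(77)/154 ≈ 0.056980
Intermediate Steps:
T = -39 (T = -(-13*(-8) + 13)/3 = -(104 + 13)/3 = -1/3*117 = -39)
d = 346 (d = (-226 - 39) + 611 = -265 + 611 = 346)
h = 2*sqrt(77) (h = sqrt((2*(-32) + 26) + 346) = sqrt((-64 + 26) + 346) = sqrt(-38 + 346) = sqrt(308) = 2*sqrt(77) ≈ 17.550)
1/h = 1/(2*sqrt(77)) = sqrt(77)/154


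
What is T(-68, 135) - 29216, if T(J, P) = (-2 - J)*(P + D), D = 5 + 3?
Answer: -19778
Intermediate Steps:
D = 8
T(J, P) = (-2 - J)*(8 + P) (T(J, P) = (-2 - J)*(P + 8) = (-2 - J)*(8 + P))
T(-68, 135) - 29216 = (-16 - 8*(-68) - 2*135 - 1*(-68)*135) - 29216 = (-16 + 544 - 270 + 9180) - 29216 = 9438 - 29216 = -19778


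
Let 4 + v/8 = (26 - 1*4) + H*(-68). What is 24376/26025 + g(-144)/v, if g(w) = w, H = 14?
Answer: 11617817/12153675 ≈ 0.95591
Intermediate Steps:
v = -7472 (v = -32 + 8*((26 - 1*4) + 14*(-68)) = -32 + 8*((26 - 4) - 952) = -32 + 8*(22 - 952) = -32 + 8*(-930) = -32 - 7440 = -7472)
24376/26025 + g(-144)/v = 24376/26025 - 144/(-7472) = 24376*(1/26025) - 144*(-1/7472) = 24376/26025 + 9/467 = 11617817/12153675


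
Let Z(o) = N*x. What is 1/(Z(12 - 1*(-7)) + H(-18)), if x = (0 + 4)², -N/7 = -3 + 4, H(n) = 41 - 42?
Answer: -1/113 ≈ -0.0088496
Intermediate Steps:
H(n) = -1
N = -7 (N = -7*(-3 + 4) = -7*1 = -7)
x = 16 (x = 4² = 16)
Z(o) = -112 (Z(o) = -7*16 = -112)
1/(Z(12 - 1*(-7)) + H(-18)) = 1/(-112 - 1) = 1/(-113) = -1/113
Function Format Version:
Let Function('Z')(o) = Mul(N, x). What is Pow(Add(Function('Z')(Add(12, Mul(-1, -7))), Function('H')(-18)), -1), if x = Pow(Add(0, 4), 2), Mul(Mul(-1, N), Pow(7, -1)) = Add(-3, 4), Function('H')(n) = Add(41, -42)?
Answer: Rational(-1, 113) ≈ -0.0088496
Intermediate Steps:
Function('H')(n) = -1
N = -7 (N = Mul(-7, Add(-3, 4)) = Mul(-7, 1) = -7)
x = 16 (x = Pow(4, 2) = 16)
Function('Z')(o) = -112 (Function('Z')(o) = Mul(-7, 16) = -112)
Pow(Add(Function('Z')(Add(12, Mul(-1, -7))), Function('H')(-18)), -1) = Pow(Add(-112, -1), -1) = Pow(-113, -1) = Rational(-1, 113)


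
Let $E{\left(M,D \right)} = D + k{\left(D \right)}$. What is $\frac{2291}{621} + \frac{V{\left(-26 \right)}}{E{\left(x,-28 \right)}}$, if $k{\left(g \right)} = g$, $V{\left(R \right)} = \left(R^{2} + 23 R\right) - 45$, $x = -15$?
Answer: $\frac{107803}{34776} \approx 3.0999$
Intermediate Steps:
$V{\left(R \right)} = -45 + R^{2} + 23 R$
$E{\left(M,D \right)} = 2 D$ ($E{\left(M,D \right)} = D + D = 2 D$)
$\frac{2291}{621} + \frac{V{\left(-26 \right)}}{E{\left(x,-28 \right)}} = \frac{2291}{621} + \frac{-45 + \left(-26\right)^{2} + 23 \left(-26\right)}{2 \left(-28\right)} = 2291 \cdot \frac{1}{621} + \frac{-45 + 676 - 598}{-56} = \frac{2291}{621} + 33 \left(- \frac{1}{56}\right) = \frac{2291}{621} - \frac{33}{56} = \frac{107803}{34776}$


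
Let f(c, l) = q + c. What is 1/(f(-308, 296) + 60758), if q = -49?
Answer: 1/60401 ≈ 1.6556e-5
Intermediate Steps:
f(c, l) = -49 + c
1/(f(-308, 296) + 60758) = 1/((-49 - 308) + 60758) = 1/(-357 + 60758) = 1/60401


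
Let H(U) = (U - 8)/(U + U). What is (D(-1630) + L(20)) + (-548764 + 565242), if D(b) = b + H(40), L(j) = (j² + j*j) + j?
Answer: 78342/5 ≈ 15668.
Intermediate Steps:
L(j) = j + 2*j² (L(j) = (j² + j²) + j = 2*j² + j = j + 2*j²)
H(U) = (-8 + U)/(2*U) (H(U) = (-8 + U)/((2*U)) = (-8 + U)*(1/(2*U)) = (-8 + U)/(2*U))
D(b) = ⅖ + b (D(b) = b + (½)*(-8 + 40)/40 = b + (½)*(1/40)*32 = b + ⅖ = ⅖ + b)
(D(-1630) + L(20)) + (-548764 + 565242) = ((⅖ - 1630) + 20*(1 + 2*20)) + (-548764 + 565242) = (-8148/5 + 20*(1 + 40)) + 16478 = (-8148/5 + 20*41) + 16478 = (-8148/5 + 820) + 16478 = -4048/5 + 16478 = 78342/5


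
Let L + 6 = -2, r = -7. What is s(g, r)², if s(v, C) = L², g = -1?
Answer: 4096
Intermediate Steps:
L = -8 (L = -6 - 2 = -8)
s(v, C) = 64 (s(v, C) = (-8)² = 64)
s(g, r)² = 64² = 4096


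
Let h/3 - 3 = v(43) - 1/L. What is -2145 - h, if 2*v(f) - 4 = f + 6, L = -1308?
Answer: -973807/436 ≈ -2233.5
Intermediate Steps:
v(f) = 5 + f/2 (v(f) = 2 + (f + 6)/2 = 2 + (6 + f)/2 = 2 + (3 + f/2) = 5 + f/2)
h = 38587/436 (h = 9 + 3*((5 + (1/2)*43) - 1/(-1308)) = 9 + 3*((5 + 43/2) - 1*(-1/1308)) = 9 + 3*(53/2 + 1/1308) = 9 + 3*(34663/1308) = 9 + 34663/436 = 38587/436 ≈ 88.502)
-2145 - h = -2145 - 1*38587/436 = -2145 - 38587/436 = -973807/436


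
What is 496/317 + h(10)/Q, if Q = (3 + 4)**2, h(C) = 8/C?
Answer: 122788/77665 ≈ 1.5810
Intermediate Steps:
Q = 49 (Q = 7**2 = 49)
496/317 + h(10)/Q = 496/317 + (8/10)/49 = 496*(1/317) + (8*(1/10))*(1/49) = 496/317 + (4/5)*(1/49) = 496/317 + 4/245 = 122788/77665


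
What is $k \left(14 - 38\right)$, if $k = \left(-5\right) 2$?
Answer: $240$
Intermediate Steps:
$k = -10$
$k \left(14 - 38\right) = - 10 \left(14 - 38\right) = \left(-10\right) \left(-24\right) = 240$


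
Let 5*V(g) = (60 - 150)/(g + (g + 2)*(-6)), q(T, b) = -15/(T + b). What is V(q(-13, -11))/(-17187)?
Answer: -48/693209 ≈ -6.9243e-5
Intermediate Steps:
V(g) = -18/(-12 - 5*g) (V(g) = ((60 - 150)/(g + (g + 2)*(-6)))/5 = (-90/(g + (2 + g)*(-6)))/5 = (-90/(g + (-12 - 6*g)))/5 = (-90/(-12 - 5*g))/5 = -18/(-12 - 5*g))
V(q(-13, -11))/(-17187) = (18/(12 + 5*(-15/(-13 - 11))))/(-17187) = (18/(12 + 5*(-15/(-24))))*(-1/17187) = (18/(12 + 5*(-15*(-1/24))))*(-1/17187) = (18/(12 + 5*(5/8)))*(-1/17187) = (18/(12 + 25/8))*(-1/17187) = (18/(121/8))*(-1/17187) = (18*(8/121))*(-1/17187) = (144/121)*(-1/17187) = -48/693209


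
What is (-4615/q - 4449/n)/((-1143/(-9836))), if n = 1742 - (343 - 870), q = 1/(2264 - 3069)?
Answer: 82912569140936/2593467 ≈ 3.1970e+7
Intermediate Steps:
q = -1/805 (q = 1/(-805) = -1/805 ≈ -0.0012422)
n = 2269 (n = 1742 - 1*(-527) = 1742 + 527 = 2269)
(-4615/q - 4449/n)/((-1143/(-9836))) = (-4615/(-1/805) - 4449/2269)/((-1143/(-9836))) = (-4615*(-805) - 4449*1/2269)/((-1143*(-1/9836))) = (3715075 - 4449/2269)/(1143/9836) = (8429500726/2269)*(9836/1143) = 82912569140936/2593467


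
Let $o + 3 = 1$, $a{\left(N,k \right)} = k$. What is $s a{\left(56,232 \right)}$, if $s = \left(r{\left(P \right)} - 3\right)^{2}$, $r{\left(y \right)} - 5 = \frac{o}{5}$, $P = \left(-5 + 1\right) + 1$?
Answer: $\frac{14848}{25} \approx 593.92$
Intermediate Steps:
$P = -3$ ($P = -4 + 1 = -3$)
$o = -2$ ($o = -3 + 1 = -2$)
$r{\left(y \right)} = \frac{23}{5}$ ($r{\left(y \right)} = 5 - \frac{2}{5} = \frac{23}{5}$)
$s = \frac{64}{25}$ ($s = \left(\frac{23}{5} - 3\right)^{2} = \left(\frac{8}{5}\right)^{2} = \frac{64}{25} \approx 2.56$)
$s a{\left(56,232 \right)} = \frac{64}{25} \cdot 232 = \frac{14848}{25}$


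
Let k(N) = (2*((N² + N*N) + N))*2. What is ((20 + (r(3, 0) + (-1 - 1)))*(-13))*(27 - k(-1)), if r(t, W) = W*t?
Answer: -5382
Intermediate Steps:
k(N) = 4*N + 8*N² (k(N) = (2*((N² + N²) + N))*2 = (2*(2*N² + N))*2 = (2*(N + 2*N²))*2 = (2*N + 4*N²)*2 = 4*N + 8*N²)
((20 + (r(3, 0) + (-1 - 1)))*(-13))*(27 - k(-1)) = ((20 + (0*3 + (-1 - 1)))*(-13))*(27 - 4*(-1)*(1 + 2*(-1))) = ((20 + (0 - 2))*(-13))*(27 - 4*(-1)*(1 - 2)) = ((20 - 2)*(-13))*(27 - 4*(-1)*(-1)) = (18*(-13))*(27 - 1*4) = -234*(27 - 4) = -234*23 = -5382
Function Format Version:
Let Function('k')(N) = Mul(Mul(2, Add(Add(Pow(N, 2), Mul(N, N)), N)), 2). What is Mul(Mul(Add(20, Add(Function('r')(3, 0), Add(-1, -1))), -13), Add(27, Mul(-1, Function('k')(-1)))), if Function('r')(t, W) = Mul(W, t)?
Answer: -5382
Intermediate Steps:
Function('k')(N) = Add(Mul(4, N), Mul(8, Pow(N, 2))) (Function('k')(N) = Mul(Mul(2, Add(Add(Pow(N, 2), Pow(N, 2)), N)), 2) = Mul(Mul(2, Add(Mul(2, Pow(N, 2)), N)), 2) = Mul(Mul(2, Add(N, Mul(2, Pow(N, 2)))), 2) = Mul(Add(Mul(2, N), Mul(4, Pow(N, 2))), 2) = Add(Mul(4, N), Mul(8, Pow(N, 2))))
Mul(Mul(Add(20, Add(Function('r')(3, 0), Add(-1, -1))), -13), Add(27, Mul(-1, Function('k')(-1)))) = Mul(Mul(Add(20, Add(Mul(0, 3), Add(-1, -1))), -13), Add(27, Mul(-1, Mul(4, -1, Add(1, Mul(2, -1)))))) = Mul(Mul(Add(20, Add(0, -2)), -13), Add(27, Mul(-1, Mul(4, -1, Add(1, -2))))) = Mul(Mul(Add(20, -2), -13), Add(27, Mul(-1, Mul(4, -1, -1)))) = Mul(Mul(18, -13), Add(27, Mul(-1, 4))) = Mul(-234, Add(27, -4)) = Mul(-234, 23) = -5382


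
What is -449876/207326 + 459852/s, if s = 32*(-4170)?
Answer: -924825769/164676080 ≈ -5.6160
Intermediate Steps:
s = -133440
-449876/207326 + 459852/s = -449876/207326 + 459852/(-133440) = -449876*1/207326 + 459852*(-1/133440) = -32134/14809 - 38321/11120 = -924825769/164676080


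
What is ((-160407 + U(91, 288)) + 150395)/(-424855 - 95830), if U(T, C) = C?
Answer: 884/47335 ≈ 0.018675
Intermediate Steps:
((-160407 + U(91, 288)) + 150395)/(-424855 - 95830) = ((-160407 + 288) + 150395)/(-424855 - 95830) = (-160119 + 150395)/(-520685) = -9724*(-1/520685) = 884/47335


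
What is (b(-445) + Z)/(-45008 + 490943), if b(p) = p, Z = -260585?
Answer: -2486/4247 ≈ -0.58535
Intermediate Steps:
(b(-445) + Z)/(-45008 + 490943) = (-445 - 260585)/(-45008 + 490943) = -261030/445935 = -261030*1/445935 = -2486/4247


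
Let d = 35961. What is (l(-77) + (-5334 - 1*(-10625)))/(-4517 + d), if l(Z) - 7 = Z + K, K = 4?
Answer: 5225/31444 ≈ 0.16617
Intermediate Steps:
l(Z) = 11 + Z (l(Z) = 7 + (Z + 4) = 7 + (4 + Z) = 11 + Z)
(l(-77) + (-5334 - 1*(-10625)))/(-4517 + d) = ((11 - 77) + (-5334 - 1*(-10625)))/(-4517 + 35961) = (-66 + (-5334 + 10625))/31444 = (-66 + 5291)*(1/31444) = 5225*(1/31444) = 5225/31444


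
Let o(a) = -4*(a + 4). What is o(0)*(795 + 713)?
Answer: -24128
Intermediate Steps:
o(a) = -16 - 4*a (o(a) = -4*(4 + a) = -16 - 4*a)
o(0)*(795 + 713) = (-16 - 4*0)*(795 + 713) = (-16 + 0)*1508 = -16*1508 = -24128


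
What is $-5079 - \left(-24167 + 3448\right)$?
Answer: $15640$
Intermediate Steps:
$-5079 - \left(-24167 + 3448\right) = -5079 - -20719 = -5079 + 20719 = 15640$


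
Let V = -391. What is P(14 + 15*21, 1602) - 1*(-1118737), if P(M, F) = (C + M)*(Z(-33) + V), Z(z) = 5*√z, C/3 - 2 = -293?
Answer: 1331441 - 2720*I*√33 ≈ 1.3314e+6 - 15625.0*I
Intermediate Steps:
C = -873 (C = 6 + 3*(-293) = 6 - 879 = -873)
P(M, F) = (-873 + M)*(-391 + 5*I*√33) (P(M, F) = (-873 + M)*(5*√(-33) - 391) = (-873 + M)*(5*(I*√33) - 391) = (-873 + M)*(5*I*√33 - 391) = (-873 + M)*(-391 + 5*I*√33))
P(14 + 15*21, 1602) - 1*(-1118737) = (341343 - 391*(14 + 15*21) - 4365*I*√33 + 5*I*(14 + 15*21)*√33) - 1*(-1118737) = (341343 - 391*(14 + 315) - 4365*I*√33 + 5*I*(14 + 315)*√33) + 1118737 = (341343 - 391*329 - 4365*I*√33 + 5*I*329*√33) + 1118737 = (341343 - 128639 - 4365*I*√33 + 1645*I*√33) + 1118737 = (212704 - 2720*I*√33) + 1118737 = 1331441 - 2720*I*√33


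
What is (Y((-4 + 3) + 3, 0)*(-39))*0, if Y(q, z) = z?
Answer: 0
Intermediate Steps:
(Y((-4 + 3) + 3, 0)*(-39))*0 = (0*(-39))*0 = 0*0 = 0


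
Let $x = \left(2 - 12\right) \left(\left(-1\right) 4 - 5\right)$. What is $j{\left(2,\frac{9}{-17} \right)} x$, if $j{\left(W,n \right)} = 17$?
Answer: $1530$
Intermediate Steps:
$x = 90$ ($x = - 10 \left(-4 - 5\right) = \left(-10\right) \left(-9\right) = 90$)
$j{\left(2,\frac{9}{-17} \right)} x = 17 \cdot 90 = 1530$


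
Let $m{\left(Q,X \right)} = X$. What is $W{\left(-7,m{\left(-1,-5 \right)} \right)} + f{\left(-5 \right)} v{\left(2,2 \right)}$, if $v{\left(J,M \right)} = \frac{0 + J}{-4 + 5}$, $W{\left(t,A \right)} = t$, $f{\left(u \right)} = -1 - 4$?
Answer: $-17$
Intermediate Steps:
$f{\left(u \right)} = -5$
$v{\left(J,M \right)} = J$ ($v{\left(J,M \right)} = \frac{J}{1} = J 1 = J$)
$W{\left(-7,m{\left(-1,-5 \right)} \right)} + f{\left(-5 \right)} v{\left(2,2 \right)} = -7 - 10 = -17$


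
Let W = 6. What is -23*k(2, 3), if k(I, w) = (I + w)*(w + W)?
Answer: -1035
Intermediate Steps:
k(I, w) = (6 + w)*(I + w) (k(I, w) = (I + w)*(w + 6) = (I + w)*(6 + w) = (6 + w)*(I + w))
-23*k(2, 3) = -23*(3**2 + 6*2 + 6*3 + 2*3) = -23*(9 + 12 + 18 + 6) = -23*45 = -1035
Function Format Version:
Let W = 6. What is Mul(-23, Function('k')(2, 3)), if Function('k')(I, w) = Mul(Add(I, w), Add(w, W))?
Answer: -1035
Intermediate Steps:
Function('k')(I, w) = Mul(Add(6, w), Add(I, w)) (Function('k')(I, w) = Mul(Add(I, w), Add(w, 6)) = Mul(Add(I, w), Add(6, w)) = Mul(Add(6, w), Add(I, w)))
Mul(-23, Function('k')(2, 3)) = Mul(-23, Add(Pow(3, 2), Mul(6, 2), Mul(6, 3), Mul(2, 3))) = Mul(-23, Add(9, 12, 18, 6)) = Mul(-23, 45) = -1035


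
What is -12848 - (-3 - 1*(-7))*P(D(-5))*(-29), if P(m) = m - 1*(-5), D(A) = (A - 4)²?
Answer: -2872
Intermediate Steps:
D(A) = (-4 + A)²
P(m) = 5 + m (P(m) = m + 5 = 5 + m)
-12848 - (-3 - 1*(-7))*P(D(-5))*(-29) = -12848 - (-3 - 1*(-7))*(5 + (-4 - 5)²)*(-29) = -12848 - (-3 + 7)*(5 + (-9)²)*(-29) = -12848 - 4*(5 + 81)*(-29) = -12848 - 4*86*(-29) = -12848 - 344*(-29) = -12848 - 1*(-9976) = -12848 + 9976 = -2872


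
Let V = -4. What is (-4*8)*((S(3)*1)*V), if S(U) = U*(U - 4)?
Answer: -384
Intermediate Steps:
S(U) = U*(-4 + U)
(-4*8)*((S(3)*1)*V) = (-4*8)*(((3*(-4 + 3))*1)*(-4)) = -32*(3*(-1))*1*(-4) = -32*(-3*1)*(-4) = -(-96)*(-4) = -32*12 = -384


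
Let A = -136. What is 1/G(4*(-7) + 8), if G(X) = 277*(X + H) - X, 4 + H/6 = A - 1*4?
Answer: -1/244848 ≈ -4.0842e-6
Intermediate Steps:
H = -864 (H = -24 + 6*(-136 - 1*4) = -24 + 6*(-136 - 4) = -24 + 6*(-140) = -24 - 840 = -864)
G(X) = -239328 + 276*X (G(X) = 277*(X - 864) - X = 277*(-864 + X) - X = (-239328 + 277*X) - X = -239328 + 276*X)
1/G(4*(-7) + 8) = 1/(-239328 + 276*(4*(-7) + 8)) = 1/(-239328 + 276*(-28 + 8)) = 1/(-239328 + 276*(-20)) = 1/(-239328 - 5520) = 1/(-244848) = -1/244848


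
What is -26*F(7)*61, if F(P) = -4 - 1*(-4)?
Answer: 0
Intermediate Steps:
F(P) = 0 (F(P) = -4 + 4 = 0)
-26*F(7)*61 = -26*0*61 = 0*61 = 0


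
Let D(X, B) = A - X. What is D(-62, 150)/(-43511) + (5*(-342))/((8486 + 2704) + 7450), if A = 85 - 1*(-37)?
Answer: -7783357/81104504 ≈ -0.095967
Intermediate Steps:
A = 122 (A = 85 + 37 = 122)
D(X, B) = 122 - X
D(-62, 150)/(-43511) + (5*(-342))/((8486 + 2704) + 7450) = (122 - 1*(-62))/(-43511) + (5*(-342))/((8486 + 2704) + 7450) = (122 + 62)*(-1/43511) - 1710/(11190 + 7450) = 184*(-1/43511) - 1710/18640 = -184/43511 - 1710*1/18640 = -184/43511 - 171/1864 = -7783357/81104504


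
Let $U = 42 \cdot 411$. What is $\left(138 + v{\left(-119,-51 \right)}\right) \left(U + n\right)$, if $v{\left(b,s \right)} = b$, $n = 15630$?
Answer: $624948$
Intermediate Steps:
$U = 17262$
$\left(138 + v{\left(-119,-51 \right)}\right) \left(U + n\right) = \left(138 - 119\right) \left(17262 + 15630\right) = 19 \cdot 32892 = 624948$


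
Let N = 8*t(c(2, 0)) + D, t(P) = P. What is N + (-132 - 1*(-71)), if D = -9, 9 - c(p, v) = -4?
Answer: 34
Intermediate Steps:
c(p, v) = 13 (c(p, v) = 9 - 1*(-4) = 9 + 4 = 13)
N = 95 (N = 8*13 - 9 = 104 - 9 = 95)
N + (-132 - 1*(-71)) = 95 + (-132 - 1*(-71)) = 95 + (-132 + 71) = 95 - 61 = 34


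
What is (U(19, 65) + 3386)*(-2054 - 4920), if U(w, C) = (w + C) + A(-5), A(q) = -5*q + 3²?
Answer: -24436896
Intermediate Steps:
A(q) = 9 - 5*q (A(q) = -5*q + 9 = 9 - 5*q)
U(w, C) = 34 + C + w (U(w, C) = (w + C) + (9 - 5*(-5)) = (C + w) + (9 + 25) = (C + w) + 34 = 34 + C + w)
(U(19, 65) + 3386)*(-2054 - 4920) = ((34 + 65 + 19) + 3386)*(-2054 - 4920) = (118 + 3386)*(-6974) = 3504*(-6974) = -24436896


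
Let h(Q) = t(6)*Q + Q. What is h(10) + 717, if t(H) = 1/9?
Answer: 6553/9 ≈ 728.11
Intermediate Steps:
t(H) = ⅑
h(Q) = 10*Q/9 (h(Q) = Q/9 + Q = 10*Q/9)
h(10) + 717 = (10/9)*10 + 717 = 100/9 + 717 = 6553/9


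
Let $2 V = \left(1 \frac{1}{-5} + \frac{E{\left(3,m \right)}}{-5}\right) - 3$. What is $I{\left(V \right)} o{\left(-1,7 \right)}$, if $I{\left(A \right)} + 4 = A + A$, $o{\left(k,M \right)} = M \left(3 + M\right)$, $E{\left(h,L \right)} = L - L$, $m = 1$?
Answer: $-504$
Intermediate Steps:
$E{\left(h,L \right)} = 0$
$V = - \frac{8}{5}$ ($V = \frac{\left(1 \frac{1}{-5} + \frac{0}{-5}\right) - 3}{2} = \frac{\left(1 \left(- \frac{1}{5}\right) + 0 \left(- \frac{1}{5}\right)\right) - 3}{2} = \frac{\left(- \frac{1}{5} + 0\right) - 3}{2} = \frac{- \frac{1}{5} - 3}{2} = \frac{1}{2} \left(- \frac{16}{5}\right) = - \frac{8}{5} \approx -1.6$)
$I{\left(A \right)} = -4 + 2 A$ ($I{\left(A \right)} = -4 + \left(A + A\right) = -4 + 2 A$)
$I{\left(V \right)} o{\left(-1,7 \right)} = \left(-4 + 2 \left(- \frac{8}{5}\right)\right) 7 \left(3 + 7\right) = \left(-4 - \frac{16}{5}\right) 7 \cdot 10 = \left(- \frac{36}{5}\right) 70 = -504$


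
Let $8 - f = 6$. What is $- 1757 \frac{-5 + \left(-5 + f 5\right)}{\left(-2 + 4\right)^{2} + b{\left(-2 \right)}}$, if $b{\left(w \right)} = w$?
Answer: $0$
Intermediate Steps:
$f = 2$ ($f = 8 - 6 = 2$)
$- 1757 \frac{-5 + \left(-5 + f 5\right)}{\left(-2 + 4\right)^{2} + b{\left(-2 \right)}} = - 1757 \frac{-5 + \left(-5 + 2 \cdot 5\right)}{\left(-2 + 4\right)^{2} - 2} = - 1757 \frac{-5 + \left(-5 + 10\right)}{2^{2} - 2} = - 1757 \frac{-5 + 5}{4 - 2} = - 1757 \cdot \frac{0}{2} = - 1757 \cdot 0 \cdot \frac{1}{2} = \left(-1757\right) 0 = 0$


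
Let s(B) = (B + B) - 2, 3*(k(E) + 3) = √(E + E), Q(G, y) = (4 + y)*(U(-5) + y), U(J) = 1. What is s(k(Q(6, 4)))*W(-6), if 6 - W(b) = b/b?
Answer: -40 + 40*√5/3 ≈ -10.186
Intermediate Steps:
Q(G, y) = (1 + y)*(4 + y) (Q(G, y) = (4 + y)*(1 + y) = (1 + y)*(4 + y))
k(E) = -3 + √2*√E/3 (k(E) = -3 + √(E + E)/3 = -3 + √(2*E)/3 = -3 + (√2*√E)/3 = -3 + √2*√E/3)
W(b) = 5 (W(b) = 6 - b/b = 6 - 1*1 = 6 - 1 = 5)
s(B) = -2 + 2*B (s(B) = 2*B - 2 = -2 + 2*B)
s(k(Q(6, 4)))*W(-6) = (-2 + 2*(-3 + √2*√(4 + 4² + 5*4)/3))*5 = (-2 + 2*(-3 + √2*√(4 + 16 + 20)/3))*5 = (-2 + 2*(-3 + √2*√40/3))*5 = (-2 + 2*(-3 + √2*(2*√10)/3))*5 = (-2 + 2*(-3 + 4*√5/3))*5 = (-2 + (-6 + 8*√5/3))*5 = (-8 + 8*√5/3)*5 = -40 + 40*√5/3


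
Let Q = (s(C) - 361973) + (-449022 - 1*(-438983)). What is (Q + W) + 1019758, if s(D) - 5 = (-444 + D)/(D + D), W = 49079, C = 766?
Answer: 533771941/766 ≈ 6.9683e+5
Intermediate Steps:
s(D) = 5 + (-444 + D)/(2*D) (s(D) = 5 + (-444 + D)/(D + D) = 5 + (-444 + D)/((2*D)) = 5 + (-444 + D)*(1/(2*D)) = 5 + (-444 + D)/(2*D))
Q = -284957201/766 (Q = ((11/2 - 222/766) - 361973) + (-449022 - 1*(-438983)) = ((11/2 - 222*1/766) - 361973) + (-449022 + 438983) = ((11/2 - 111/383) - 361973) - 10039 = (3991/766 - 361973) - 10039 = -277267327/766 - 10039 = -284957201/766 ≈ -3.7201e+5)
(Q + W) + 1019758 = (-284957201/766 + 49079) + 1019758 = -247362687/766 + 1019758 = 533771941/766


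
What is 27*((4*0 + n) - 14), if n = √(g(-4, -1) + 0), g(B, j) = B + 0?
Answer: -378 + 54*I ≈ -378.0 + 54.0*I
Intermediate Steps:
g(B, j) = B
n = 2*I (n = √(-4 + 0) = √(-4) = 2*I ≈ 2.0*I)
27*((4*0 + n) - 14) = 27*((4*0 + 2*I) - 14) = 27*((0 + 2*I) - 14) = 27*(2*I - 14) = 27*(-14 + 2*I) = -378 + 54*I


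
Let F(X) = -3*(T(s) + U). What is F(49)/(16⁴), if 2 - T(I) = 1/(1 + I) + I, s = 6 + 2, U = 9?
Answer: -13/98304 ≈ -0.00013224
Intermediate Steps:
s = 8
T(I) = 2 - I - 1/(1 + I) (T(I) = 2 - (1/(1 + I) + I) = 2 - (I + 1/(1 + I)) = 2 + (-I - 1/(1 + I)) = 2 - I - 1/(1 + I))
F(X) = -26/3 (F(X) = -3*((1 + 8 - 1*8²)/(1 + 8) + 9) = -3*((1 + 8 - 1*64)/9 + 9) = -3*((1 + 8 - 64)/9 + 9) = -3*((⅑)*(-55) + 9) = -3*(-55/9 + 9) = -3*26/9 = -26/3)
F(49)/(16⁴) = -26/(3*(16⁴)) = -26/3/65536 = -26/3*1/65536 = -13/98304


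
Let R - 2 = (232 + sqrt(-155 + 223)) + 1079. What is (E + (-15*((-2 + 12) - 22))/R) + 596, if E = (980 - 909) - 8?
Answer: 1136287099/1723901 - 360*sqrt(17)/1723901 ≈ 659.14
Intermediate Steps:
E = 63 (E = 71 - 8 = 63)
R = 1313 + 2*sqrt(17) (R = 2 + ((232 + sqrt(-155 + 223)) + 1079) = 2 + ((232 + sqrt(68)) + 1079) = 2 + ((232 + 2*sqrt(17)) + 1079) = 2 + (1311 + 2*sqrt(17)) = 1313 + 2*sqrt(17) ≈ 1321.2)
(E + (-15*((-2 + 12) - 22))/R) + 596 = (63 + (-15*((-2 + 12) - 22))/(1313 + 2*sqrt(17))) + 596 = (63 + (-15*(10 - 22))/(1313 + 2*sqrt(17))) + 596 = (63 + (-15*(-12))/(1313 + 2*sqrt(17))) + 596 = (63 + 180/(1313 + 2*sqrt(17))) + 596 = 659 + 180/(1313 + 2*sqrt(17))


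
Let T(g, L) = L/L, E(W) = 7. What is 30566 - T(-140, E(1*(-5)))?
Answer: 30565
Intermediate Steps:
T(g, L) = 1
30566 - T(-140, E(1*(-5))) = 30566 - 1*1 = 30566 - 1 = 30565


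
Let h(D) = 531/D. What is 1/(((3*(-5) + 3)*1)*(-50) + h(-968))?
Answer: 968/580269 ≈ 0.0016682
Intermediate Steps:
1/(((3*(-5) + 3)*1)*(-50) + h(-968)) = 1/(((3*(-5) + 3)*1)*(-50) + 531/(-968)) = 1/(((-15 + 3)*1)*(-50) + 531*(-1/968)) = 1/(-12*1*(-50) - 531/968) = 1/(-12*(-50) - 531/968) = 1/(600 - 531/968) = 1/(580269/968) = 968/580269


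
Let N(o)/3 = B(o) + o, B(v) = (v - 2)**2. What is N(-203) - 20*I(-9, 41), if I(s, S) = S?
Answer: 124646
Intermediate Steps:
B(v) = (-2 + v)**2
N(o) = 3*o + 3*(-2 + o)**2 (N(o) = 3*((-2 + o)**2 + o) = 3*(o + (-2 + o)**2) = 3*o + 3*(-2 + o)**2)
N(-203) - 20*I(-9, 41) = (3*(-203) + 3*(-2 - 203)**2) - 20*41 = (-609 + 3*(-205)**2) - 1*820 = (-609 + 3*42025) - 820 = (-609 + 126075) - 820 = 125466 - 820 = 124646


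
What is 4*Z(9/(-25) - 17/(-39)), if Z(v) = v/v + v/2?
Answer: 4048/975 ≈ 4.1518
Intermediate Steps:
Z(v) = 1 + v/2 (Z(v) = 1 + v*(½) = 1 + v/2)
4*Z(9/(-25) - 17/(-39)) = 4*(1 + (9/(-25) - 17/(-39))/2) = 4*(1 + (9*(-1/25) - 17*(-1/39))/2) = 4*(1 + (-9/25 + 17/39)/2) = 4*(1 + (½)*(74/975)) = 4*(1 + 37/975) = 4*(1012/975) = 4048/975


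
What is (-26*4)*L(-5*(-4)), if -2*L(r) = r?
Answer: 1040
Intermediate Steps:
L(r) = -r/2
(-26*4)*L(-5*(-4)) = (-26*4)*(-(-5)*(-4)/2) = -(-52)*20 = -104*(-10) = 1040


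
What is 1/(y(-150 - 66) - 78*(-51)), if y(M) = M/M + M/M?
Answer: 1/3980 ≈ 0.00025126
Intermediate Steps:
y(M) = 2 (y(M) = 1 + 1 = 2)
1/(y(-150 - 66) - 78*(-51)) = 1/(2 - 78*(-51)) = 1/(2 + 3978) = 1/3980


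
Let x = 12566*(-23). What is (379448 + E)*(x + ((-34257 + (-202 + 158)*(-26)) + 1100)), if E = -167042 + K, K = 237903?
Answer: -144563148579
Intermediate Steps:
E = 70861 (E = -167042 + 237903 = 70861)
x = -289018
(379448 + E)*(x + ((-34257 + (-202 + 158)*(-26)) + 1100)) = (379448 + 70861)*(-289018 + ((-34257 + (-202 + 158)*(-26)) + 1100)) = 450309*(-289018 + ((-34257 - 44*(-26)) + 1100)) = 450309*(-289018 + ((-34257 + 1144) + 1100)) = 450309*(-289018 + (-33113 + 1100)) = 450309*(-289018 - 32013) = 450309*(-321031) = -144563148579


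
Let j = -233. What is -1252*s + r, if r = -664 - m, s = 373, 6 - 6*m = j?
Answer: -2806199/6 ≈ -4.6770e+5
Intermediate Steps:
m = 239/6 (m = 1 - ⅙*(-233) = 1 + 233/6 = 239/6 ≈ 39.833)
r = -4223/6 (r = -664 - 1*239/6 = -664 - 239/6 = -4223/6 ≈ -703.83)
-1252*s + r = -1252*373 - 4223/6 = -466996 - 4223/6 = -2806199/6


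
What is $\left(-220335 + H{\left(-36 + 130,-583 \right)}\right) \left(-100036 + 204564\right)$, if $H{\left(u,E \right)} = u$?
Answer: $-23021351248$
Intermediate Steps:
$\left(-220335 + H{\left(-36 + 130,-583 \right)}\right) \left(-100036 + 204564\right) = \left(-220335 + \left(-36 + 130\right)\right) \left(-100036 + 204564\right) = \left(-220335 + 94\right) 104528 = \left(-220241\right) 104528 = -23021351248$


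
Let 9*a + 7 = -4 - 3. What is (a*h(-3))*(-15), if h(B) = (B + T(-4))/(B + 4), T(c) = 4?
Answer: 70/3 ≈ 23.333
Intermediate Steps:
a = -14/9 (a = -7/9 + (-4 - 3)/9 = -7/9 + (⅑)*(-7) = -7/9 - 7/9 = -14/9 ≈ -1.5556)
h(B) = 1 (h(B) = (B + 4)/(B + 4) = (4 + B)/(4 + B) = 1)
(a*h(-3))*(-15) = -14/9*1*(-15) = -14/9*(-15) = 70/3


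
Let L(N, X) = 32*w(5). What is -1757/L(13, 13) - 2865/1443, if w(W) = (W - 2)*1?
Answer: -936797/46176 ≈ -20.288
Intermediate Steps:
w(W) = -2 + W (w(W) = (-2 + W)*1 = -2 + W)
L(N, X) = 96 (L(N, X) = 32*(-2 + 5) = 32*3 = 96)
-1757/L(13, 13) - 2865/1443 = -1757/96 - 2865/1443 = -1757*1/96 - 2865*1/1443 = -1757/96 - 955/481 = -936797/46176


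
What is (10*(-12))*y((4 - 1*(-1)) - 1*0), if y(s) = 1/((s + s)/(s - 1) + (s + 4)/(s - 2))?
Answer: -240/11 ≈ -21.818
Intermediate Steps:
y(s) = 1/((4 + s)/(-2 + s) + 2*s/(-1 + s)) (y(s) = 1/((2*s)/(-1 + s) + (4 + s)/(-2 + s)) = 1/(2*s/(-1 + s) + (4 + s)/(-2 + s)) = 1/((4 + s)/(-2 + s) + 2*s/(-1 + s)))
(10*(-12))*y((4 - 1*(-1)) - 1*0) = (10*(-12))*((-2 - ((4 - 1*(-1)) - 1*0)² + 3*((4 - 1*(-1)) - 1*0))/(4 + ((4 - 1*(-1)) - 1*0) - 3*((4 - 1*(-1)) - 1*0)²)) = -120*(-2 - ((4 + 1) + 0)² + 3*((4 + 1) + 0))/(4 + ((4 + 1) + 0) - 3*((4 + 1) + 0)²) = -120*(-2 - (5 + 0)² + 3*(5 + 0))/(4 + (5 + 0) - 3*(5 + 0)²) = -120*(-2 - 1*5² + 3*5)/(4 + 5 - 3*5²) = -120*(-2 - 1*25 + 15)/(4 + 5 - 3*25) = -120*(-2 - 25 + 15)/(4 + 5 - 75) = -120*(-12)/(-66) = -(-20)*(-12)/11 = -120*2/11 = -240/11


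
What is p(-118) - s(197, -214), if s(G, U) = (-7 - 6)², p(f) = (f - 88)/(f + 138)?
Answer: -1793/10 ≈ -179.30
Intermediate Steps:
p(f) = (-88 + f)/(138 + f)
s(G, U) = 169 (s(G, U) = (-13)² = 169)
p(-118) - s(197, -214) = (-88 - 118)/(138 - 118) - 1*169 = -206/20 - 169 = (1/20)*(-206) - 169 = -103/10 - 169 = -1793/10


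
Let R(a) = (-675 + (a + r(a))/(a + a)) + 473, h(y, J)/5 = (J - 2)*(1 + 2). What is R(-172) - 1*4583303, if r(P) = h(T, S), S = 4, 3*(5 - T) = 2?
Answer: -788362789/172 ≈ -4.5835e+6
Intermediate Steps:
T = 13/3 (T = 5 - ⅓*2 = 5 - ⅔ = 13/3 ≈ 4.3333)
h(y, J) = -30 + 15*J (h(y, J) = 5*((J - 2)*(1 + 2)) = 5*((-2 + J)*3) = 5*(-6 + 3*J) = -30 + 15*J)
r(P) = 30 (r(P) = -30 + 15*4 = -30 + 60 = 30)
R(a) = -202 + (30 + a)/(2*a) (R(a) = (-675 + (a + 30)/(a + a)) + 473 = (-675 + (30 + a)/((2*a))) + 473 = (-675 + (30 + a)*(1/(2*a))) + 473 = (-675 + (30 + a)/(2*a)) + 473 = -202 + (30 + a)/(2*a))
R(-172) - 1*4583303 = (-403/2 + 15/(-172)) - 1*4583303 = (-403/2 + 15*(-1/172)) - 4583303 = (-403/2 - 15/172) - 4583303 = -34673/172 - 4583303 = -788362789/172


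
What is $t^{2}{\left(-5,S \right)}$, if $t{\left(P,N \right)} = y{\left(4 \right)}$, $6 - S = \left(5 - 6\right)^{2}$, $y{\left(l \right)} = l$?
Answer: $16$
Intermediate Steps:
$S = 5$ ($S = 6 - \left(5 - 6\right)^{2} = 6 - \left(-1\right)^{2} = 6 - 1 = 5$)
$t{\left(P,N \right)} = 4$
$t^{2}{\left(-5,S \right)} = 4^{2} = 16$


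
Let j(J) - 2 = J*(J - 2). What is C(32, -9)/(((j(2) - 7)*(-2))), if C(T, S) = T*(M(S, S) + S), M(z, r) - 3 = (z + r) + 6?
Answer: -288/5 ≈ -57.600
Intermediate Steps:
M(z, r) = 9 + r + z (M(z, r) = 3 + ((z + r) + 6) = 3 + ((r + z) + 6) = 3 + (6 + r + z) = 9 + r + z)
j(J) = 2 + J*(-2 + J) (j(J) = 2 + J*(J - 2) = 2 + J*(-2 + J))
C(T, S) = T*(9 + 3*S) (C(T, S) = T*((9 + S + S) + S) = T*((9 + 2*S) + S) = T*(9 + 3*S))
C(32, -9)/(((j(2) - 7)*(-2))) = (3*32*(3 - 9))/((((2 + 2**2 - 2*2) - 7)*(-2))) = (3*32*(-6))/((((2 + 4 - 4) - 7)*(-2))) = -576*(-1/(2*(2 - 7))) = -576/((-5*(-2))) = -576/10 = -576*1/10 = -288/5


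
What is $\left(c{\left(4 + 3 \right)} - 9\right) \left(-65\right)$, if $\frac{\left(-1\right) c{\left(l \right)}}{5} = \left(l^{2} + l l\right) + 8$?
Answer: $35035$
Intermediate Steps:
$c{\left(l \right)} = -40 - 10 l^{2}$ ($c{\left(l \right)} = - 5 \left(\left(l^{2} + l l\right) + 8\right) = - 5 \left(\left(l^{2} + l^{2}\right) + 8\right) = - 5 \left(2 l^{2} + 8\right) = - 5 \left(8 + 2 l^{2}\right) = -40 - 10 l^{2}$)
$\left(c{\left(4 + 3 \right)} - 9\right) \left(-65\right) = \left(\left(-40 - 10 \left(4 + 3\right)^{2}\right) - 9\right) \left(-65\right) = \left(\left(-40 - 10 \cdot 7^{2}\right) - 9\right) \left(-65\right) = \left(\left(-40 - 490\right) - 9\right) \left(-65\right) = \left(-530 - 9\right) \left(-65\right) = \left(-539\right) \left(-65\right) = 35035$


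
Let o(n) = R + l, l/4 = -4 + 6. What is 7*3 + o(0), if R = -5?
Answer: 24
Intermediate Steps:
l = 8 (l = 4*(-4 + 6) = 4*2 = 8)
o(n) = 3 (o(n) = -5 + 8 = 3)
7*3 + o(0) = 7*3 + 3 = 21 + 3 = 24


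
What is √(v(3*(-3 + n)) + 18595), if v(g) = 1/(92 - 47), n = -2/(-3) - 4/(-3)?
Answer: 2*√1045970/15 ≈ 136.36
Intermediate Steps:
n = 2 (n = -2*(-⅓) - 4*(-⅓) = ⅔ + 4/3 = 2)
v(g) = 1/45
√(v(3*(-3 + n)) + 18595) = √(1/45 + 18595) = √(836776/45) = 2*√1045970/15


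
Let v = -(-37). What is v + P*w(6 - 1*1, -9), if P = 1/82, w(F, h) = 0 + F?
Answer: 3039/82 ≈ 37.061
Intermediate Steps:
w(F, h) = F
v = 37 (v = -1*(-37) = 37)
P = 1/82 ≈ 0.012195
v + P*w(6 - 1*1, -9) = 37 + (6 - 1*1)/82 = 37 + (6 - 1)/82 = 37 + (1/82)*5 = 37 + 5/82 = 3039/82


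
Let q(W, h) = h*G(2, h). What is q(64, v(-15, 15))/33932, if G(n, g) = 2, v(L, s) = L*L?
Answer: 225/16966 ≈ 0.013262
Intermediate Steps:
v(L, s) = L²
q(W, h) = 2*h (q(W, h) = h*2 = 2*h)
q(64, v(-15, 15))/33932 = (2*(-15)²)/33932 = (2*225)*(1/33932) = 450*(1/33932) = 225/16966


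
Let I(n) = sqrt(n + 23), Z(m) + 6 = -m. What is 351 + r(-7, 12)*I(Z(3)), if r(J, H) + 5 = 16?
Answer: 351 + 11*sqrt(14) ≈ 392.16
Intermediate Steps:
Z(m) = -6 - m
r(J, H) = 11 (r(J, H) = -5 + 16 = 11)
I(n) = sqrt(23 + n)
351 + r(-7, 12)*I(Z(3)) = 351 + 11*sqrt(23 + (-6 - 1*3)) = 351 + 11*sqrt(23 + (-6 - 3)) = 351 + 11*sqrt(23 - 9) = 351 + 11*sqrt(14)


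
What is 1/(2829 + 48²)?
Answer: 1/5133 ≈ 0.00019482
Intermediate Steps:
1/(2829 + 48²) = 1/(2829 + 2304) = 1/5133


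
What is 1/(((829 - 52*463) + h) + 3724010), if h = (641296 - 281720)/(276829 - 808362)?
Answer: 531533/1967077300103 ≈ 2.7021e-7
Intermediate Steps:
h = -359576/531533 (h = 359576/(-531533) = 359576*(-1/531533) = -359576/531533 ≈ -0.67649)
1/(((829 - 52*463) + h) + 3724010) = 1/(((829 - 52*463) - 359576/531533) + 3724010) = 1/(((829 - 24076) - 359576/531533) + 3724010) = 1/((-23247 - 359576/531533) + 3724010) = 1/(-12356907227/531533 + 3724010) = 1/(1967077300103/531533) = 531533/1967077300103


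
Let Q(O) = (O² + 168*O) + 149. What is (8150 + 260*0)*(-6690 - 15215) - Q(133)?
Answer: -178565932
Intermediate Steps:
Q(O) = 149 + O² + 168*O
(8150 + 260*0)*(-6690 - 15215) - Q(133) = (8150 + 260*0)*(-6690 - 15215) - (149 + 133² + 168*133) = (8150 + 0)*(-21905) - (149 + 17689 + 22344) = 8150*(-21905) - 1*40182 = -178525750 - 40182 = -178565932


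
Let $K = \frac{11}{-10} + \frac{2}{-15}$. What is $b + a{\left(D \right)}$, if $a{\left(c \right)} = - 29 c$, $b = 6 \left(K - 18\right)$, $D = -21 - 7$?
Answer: $\frac{3483}{5} \approx 696.6$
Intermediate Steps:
$K = - \frac{37}{30}$ ($K = 11 \left(- \frac{1}{10}\right) + 2 \left(- \frac{1}{15}\right) = - \frac{11}{10} - \frac{2}{15} = - \frac{37}{30} \approx -1.2333$)
$D = -28$ ($D = -21 - 7 = -28$)
$b = - \frac{577}{5}$ ($b = 6 \left(- \frac{37}{30} - 18\right) = 6 \left(- \frac{577}{30}\right) = - \frac{577}{5} \approx -115.4$)
$b + a{\left(D \right)} = - \frac{577}{5} - -812 = - \frac{577}{5} + 812 = \frac{3483}{5}$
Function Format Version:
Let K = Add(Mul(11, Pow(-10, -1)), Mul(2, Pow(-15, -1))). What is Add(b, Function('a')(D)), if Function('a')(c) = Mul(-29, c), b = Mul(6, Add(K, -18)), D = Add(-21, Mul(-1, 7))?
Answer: Rational(3483, 5) ≈ 696.60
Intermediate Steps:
K = Rational(-37, 30) (K = Add(Mul(11, Rational(-1, 10)), Mul(2, Rational(-1, 15))) = Add(Rational(-11, 10), Rational(-2, 15)) = Rational(-37, 30) ≈ -1.2333)
D = -28 (D = Add(-21, -7) = -28)
b = Rational(-577, 5) (b = Mul(6, Add(Rational(-37, 30), -18)) = Mul(6, Rational(-577, 30)) = Rational(-577, 5) ≈ -115.40)
Add(b, Function('a')(D)) = Add(Rational(-577, 5), Mul(-29, -28)) = Add(Rational(-577, 5), 812) = Rational(3483, 5)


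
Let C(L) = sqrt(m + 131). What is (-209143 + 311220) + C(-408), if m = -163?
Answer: 102077 + 4*I*sqrt(2) ≈ 1.0208e+5 + 5.6569*I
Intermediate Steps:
C(L) = 4*I*sqrt(2) (C(L) = sqrt(-163 + 131) = sqrt(-32) = 4*I*sqrt(2))
(-209143 + 311220) + C(-408) = (-209143 + 311220) + 4*I*sqrt(2) = 102077 + 4*I*sqrt(2)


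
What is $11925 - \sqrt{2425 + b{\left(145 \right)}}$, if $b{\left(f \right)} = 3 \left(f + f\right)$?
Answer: $11925 - \sqrt{3295} \approx 11868.0$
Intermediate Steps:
$b{\left(f \right)} = 6 f$ ($b{\left(f \right)} = 3 \cdot 2 f = 6 f$)
$11925 - \sqrt{2425 + b{\left(145 \right)}} = 11925 - \sqrt{2425 + 6 \cdot 145} = 11925 - \sqrt{2425 + 870} = 11925 - \sqrt{3295}$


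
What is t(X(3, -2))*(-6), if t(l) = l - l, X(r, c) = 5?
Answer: 0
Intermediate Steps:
t(l) = 0
t(X(3, -2))*(-6) = 0*(-6) = 0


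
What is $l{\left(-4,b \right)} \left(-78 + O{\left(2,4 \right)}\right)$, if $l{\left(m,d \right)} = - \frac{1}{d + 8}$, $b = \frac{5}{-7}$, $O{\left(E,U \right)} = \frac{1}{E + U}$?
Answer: $\frac{3269}{306} \approx 10.683$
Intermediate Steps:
$b = - \frac{5}{7}$ ($b = 5 \left(- \frac{1}{7}\right) = - \frac{5}{7} \approx -0.71429$)
$l{\left(m,d \right)} = - \frac{1}{8 + d}$
$l{\left(-4,b \right)} \left(-78 + O{\left(2,4 \right)}\right) = - \frac{1}{8 - \frac{5}{7}} \left(-78 + \frac{1}{2 + 4}\right) = - \frac{1}{\frac{51}{7}} \left(-78 + \frac{1}{6}\right) = \left(-1\right) \frac{7}{51} \left(-78 + \frac{1}{6}\right) = \left(- \frac{7}{51}\right) \left(- \frac{467}{6}\right) = \frac{3269}{306}$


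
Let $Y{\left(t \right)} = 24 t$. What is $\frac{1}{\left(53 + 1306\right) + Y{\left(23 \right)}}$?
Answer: $\frac{1}{1911} \approx 0.00052329$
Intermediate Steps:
$\frac{1}{\left(53 + 1306\right) + Y{\left(23 \right)}} = \frac{1}{\left(53 + 1306\right) + 24 \cdot 23} = \frac{1}{1359 + 552} = \frac{1}{1911}$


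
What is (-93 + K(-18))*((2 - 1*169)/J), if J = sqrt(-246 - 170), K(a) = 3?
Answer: -7515*I*sqrt(26)/52 ≈ -736.91*I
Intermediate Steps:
J = 4*I*sqrt(26) (J = sqrt(-416) = 4*I*sqrt(26) ≈ 20.396*I)
(-93 + K(-18))*((2 - 1*169)/J) = (-93 + 3)*((2 - 1*169)/((4*I*sqrt(26)))) = -90*(2 - 169)*(-I*sqrt(26)/104) = -(-15030)*(-I*sqrt(26)/104) = -7515*I*sqrt(26)/52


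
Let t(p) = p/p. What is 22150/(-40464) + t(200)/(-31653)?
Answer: -12984341/23718648 ≈ -0.54743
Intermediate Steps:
t(p) = 1
22150/(-40464) + t(200)/(-31653) = 22150/(-40464) + 1/(-31653) = 22150*(-1/40464) + 1*(-1/31653) = -11075/20232 - 1/31653 = -12984341/23718648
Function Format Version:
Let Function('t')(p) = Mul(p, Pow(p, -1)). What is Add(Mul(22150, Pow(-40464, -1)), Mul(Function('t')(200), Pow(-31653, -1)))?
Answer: Rational(-12984341, 23718648) ≈ -0.54743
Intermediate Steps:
Function('t')(p) = 1
Add(Mul(22150, Pow(-40464, -1)), Mul(Function('t')(200), Pow(-31653, -1))) = Add(Mul(22150, Pow(-40464, -1)), Mul(1, Pow(-31653, -1))) = Add(Mul(22150, Rational(-1, 40464)), Mul(1, Rational(-1, 31653))) = Add(Rational(-11075, 20232), Rational(-1, 31653)) = Rational(-12984341, 23718648)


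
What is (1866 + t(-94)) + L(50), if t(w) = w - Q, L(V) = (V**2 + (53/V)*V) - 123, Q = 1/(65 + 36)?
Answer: 424401/101 ≈ 4202.0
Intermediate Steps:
Q = 1/101 ≈ 0.0099010
L(V) = -70 + V**2 (L(V) = (V**2 + 53) - 123 = (53 + V**2) - 123 = -70 + V**2)
t(w) = -1/101 + w (t(w) = w - 1*1/101 = w - 1/101 = -1/101 + w)
(1866 + t(-94)) + L(50) = (1866 + (-1/101 - 94)) + (-70 + 50**2) = (1866 - 9495/101) + (-70 + 2500) = 178971/101 + 2430 = 424401/101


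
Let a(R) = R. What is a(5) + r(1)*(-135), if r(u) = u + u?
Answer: -265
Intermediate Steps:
r(u) = 2*u
a(5) + r(1)*(-135) = 5 + (2*1)*(-135) = 5 + 2*(-135) = 5 - 270 = -265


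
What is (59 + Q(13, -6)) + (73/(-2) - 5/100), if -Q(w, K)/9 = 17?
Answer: -2611/20 ≈ -130.55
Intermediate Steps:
Q(w, K) = -153 (Q(w, K) = -9*17 = -153)
(59 + Q(13, -6)) + (73/(-2) - 5/100) = (59 - 153) + (73/(-2) - 5/100) = -94 + (73*(-1/2) - 5*1/100) = -94 + (-73/2 - 1/20) = -94 - 731/20 = -2611/20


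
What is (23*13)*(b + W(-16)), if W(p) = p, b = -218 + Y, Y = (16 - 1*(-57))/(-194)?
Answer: -13595231/194 ≈ -70079.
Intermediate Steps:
Y = -73/194 (Y = (16 + 57)*(-1/194) = 73*(-1/194) = -73/194 ≈ -0.37629)
b = -42365/194 (b = -218 - 73/194 = -42365/194 ≈ -218.38)
(23*13)*(b + W(-16)) = (23*13)*(-42365/194 - 16) = 299*(-45469/194) = -13595231/194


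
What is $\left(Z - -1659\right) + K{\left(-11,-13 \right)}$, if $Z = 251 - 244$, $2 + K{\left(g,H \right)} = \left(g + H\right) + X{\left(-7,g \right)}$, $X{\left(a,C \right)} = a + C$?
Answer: $1622$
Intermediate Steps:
$X{\left(a,C \right)} = C + a$
$K{\left(g,H \right)} = -9 + H + 2 g$ ($K{\left(g,H \right)} = -2 + \left(\left(g + H\right) + \left(g - 7\right)\right) = -2 + \left(\left(H + g\right) + \left(-7 + g\right)\right) = -2 + \left(-7 + H + 2 g\right) = -9 + H + 2 g$)
$Z = 7$
$\left(Z - -1659\right) + K{\left(-11,-13 \right)} = \left(7 - -1659\right) - 44 = \left(7 + 1659\right) - 44 = 1666 - 44 = 1622$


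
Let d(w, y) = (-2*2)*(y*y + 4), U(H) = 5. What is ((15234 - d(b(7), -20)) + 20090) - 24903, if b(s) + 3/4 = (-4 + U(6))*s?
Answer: 12037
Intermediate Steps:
b(s) = -3/4 + s (b(s) = -3/4 + (-4 + 5)*s = -3/4 + 1*s = -3/4 + s)
d(w, y) = -16 - 4*y**2 (d(w, y) = -4*(y**2 + 4) = -4*(4 + y**2) = -16 - 4*y**2)
((15234 - d(b(7), -20)) + 20090) - 24903 = ((15234 - (-16 - 4*(-20)**2)) + 20090) - 24903 = ((15234 - (-16 - 4*400)) + 20090) - 24903 = ((15234 - (-16 - 1600)) + 20090) - 24903 = ((15234 - 1*(-1616)) + 20090) - 24903 = ((15234 + 1616) + 20090) - 24903 = (16850 + 20090) - 24903 = 36940 - 24903 = 12037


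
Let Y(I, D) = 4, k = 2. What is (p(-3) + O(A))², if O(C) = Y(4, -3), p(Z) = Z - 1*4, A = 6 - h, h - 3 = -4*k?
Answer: 9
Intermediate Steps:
h = -5 (h = 3 - 4*2 = 3 - 8 = -5)
A = 11 (A = 6 - 1*(-5) = 6 + 5 = 11)
p(Z) = -4 + Z (p(Z) = Z - 4 = -4 + Z)
O(C) = 4
(p(-3) + O(A))² = ((-4 - 3) + 4)² = (-7 + 4)² = (-3)² = 9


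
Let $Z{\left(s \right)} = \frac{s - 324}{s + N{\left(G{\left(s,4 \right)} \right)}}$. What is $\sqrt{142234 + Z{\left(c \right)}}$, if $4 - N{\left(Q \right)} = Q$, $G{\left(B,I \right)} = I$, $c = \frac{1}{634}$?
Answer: $i \sqrt{63181} \approx 251.36 i$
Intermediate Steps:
$c = \frac{1}{634} \approx 0.0015773$
$N{\left(Q \right)} = 4 - Q$
$Z{\left(s \right)} = \frac{-324 + s}{s}$ ($Z{\left(s \right)} = \frac{s - 324}{s + \left(4 - 4\right)} = \frac{-324 + s}{s + \left(4 - 4\right)} = \frac{-324 + s}{s + 0} = \frac{-324 + s}{s}$)
$\sqrt{142234 + Z{\left(c \right)}} = \sqrt{142234 + \frac{1}{\frac{1}{634}} \left(-324 + \frac{1}{634}\right)} = \sqrt{142234 + 634 \left(- \frac{205415}{634}\right)} = \sqrt{142234 - 205415} = \sqrt{-63181} = i \sqrt{63181}$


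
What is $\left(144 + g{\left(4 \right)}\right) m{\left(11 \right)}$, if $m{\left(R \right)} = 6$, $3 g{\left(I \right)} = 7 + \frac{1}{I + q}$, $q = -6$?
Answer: $877$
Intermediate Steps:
$g{\left(I \right)} = \frac{7}{3} + \frac{1}{3 \left(-6 + I\right)}$ ($g{\left(I \right)} = \frac{7 + \frac{1}{I - 6}}{3} = \frac{7 + \frac{1}{-6 + I}}{3} = \frac{7}{3} + \frac{1}{3 \left(-6 + I\right)}$)
$\left(144 + g{\left(4 \right)}\right) m{\left(11 \right)} = \left(144 + \frac{-41 + 7 \cdot 4}{3 \left(-6 + 4\right)}\right) 6 = \left(144 + \frac{-41 + 28}{3 \left(-2\right)}\right) 6 = \left(144 + \frac{1}{3} \left(- \frac{1}{2}\right) \left(-13\right)\right) 6 = \left(144 + \frac{13}{6}\right) 6 = \frac{877}{6} \cdot 6 = 877$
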